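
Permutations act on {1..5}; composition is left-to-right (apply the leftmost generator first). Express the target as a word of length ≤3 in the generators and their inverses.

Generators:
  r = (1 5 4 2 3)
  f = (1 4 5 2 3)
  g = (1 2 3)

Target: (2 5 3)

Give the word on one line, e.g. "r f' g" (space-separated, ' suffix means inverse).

  after g: (1 2 3)
  after f: (1 3 4 5 2)
  after r: (2 5 3)

g f r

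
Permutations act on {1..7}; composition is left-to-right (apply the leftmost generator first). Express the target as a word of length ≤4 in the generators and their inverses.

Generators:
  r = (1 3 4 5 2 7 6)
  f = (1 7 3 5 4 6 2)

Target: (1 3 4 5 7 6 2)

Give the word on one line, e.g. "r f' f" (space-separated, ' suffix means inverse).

r' f f r

  after r': (1 6 7 2 5 4 3)
  after f: (1 2 4 5 6 3 7)
  after f: (2 6 5)
  after r: (1 3 4 5 7 6 2)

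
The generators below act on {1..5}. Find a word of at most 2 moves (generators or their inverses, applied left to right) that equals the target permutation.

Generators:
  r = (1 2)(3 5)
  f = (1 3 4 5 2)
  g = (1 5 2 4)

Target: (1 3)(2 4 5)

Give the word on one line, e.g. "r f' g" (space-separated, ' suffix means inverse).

  after g': (1 4 2 5)
  after f': (1 3)(2 4 5)

g' f'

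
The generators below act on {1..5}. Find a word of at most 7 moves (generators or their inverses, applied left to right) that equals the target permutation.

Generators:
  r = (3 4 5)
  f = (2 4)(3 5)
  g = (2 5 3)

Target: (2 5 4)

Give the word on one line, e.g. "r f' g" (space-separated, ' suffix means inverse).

  after f': (2 4)(3 5)
  after r': (2 3 4)
  after f': (2 5 3)
  after g: (2 3 5)
  after f': (2 5 4)

f' r' f' g f'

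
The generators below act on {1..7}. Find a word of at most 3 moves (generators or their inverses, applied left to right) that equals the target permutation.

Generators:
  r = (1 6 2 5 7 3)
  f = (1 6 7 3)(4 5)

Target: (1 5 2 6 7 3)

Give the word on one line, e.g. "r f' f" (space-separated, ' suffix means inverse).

  after f: (1 6 7 3)(4 5)
  after f: (1 7)(3 6)
  after r': (1 5 2 6 7 3)

f f r'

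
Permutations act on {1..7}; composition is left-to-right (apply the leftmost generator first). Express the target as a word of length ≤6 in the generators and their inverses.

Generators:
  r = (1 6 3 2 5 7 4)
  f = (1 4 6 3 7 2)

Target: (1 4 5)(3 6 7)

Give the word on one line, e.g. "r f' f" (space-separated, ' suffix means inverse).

r f' r f

  after r: (1 6 3 2 5 7 4)
  after f': (1 4 2 5 3 7)
  after r: (2 7 6 3 4 5)
  after f: (1 4 5)(3 6 7)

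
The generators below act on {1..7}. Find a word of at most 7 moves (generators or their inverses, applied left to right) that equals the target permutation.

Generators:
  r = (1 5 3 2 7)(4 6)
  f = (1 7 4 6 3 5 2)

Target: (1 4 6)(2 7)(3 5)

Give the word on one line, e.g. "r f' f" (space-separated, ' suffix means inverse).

  after r': (1 7 2 3 5)(4 6)
  after r': (1 2 5 7 3)
  after r': (1 3 7 5 2)(4 6)
  after f': (1 6 7 3)
  after r: (1 4 6)(2 7)(3 5)

r' r' r' f' r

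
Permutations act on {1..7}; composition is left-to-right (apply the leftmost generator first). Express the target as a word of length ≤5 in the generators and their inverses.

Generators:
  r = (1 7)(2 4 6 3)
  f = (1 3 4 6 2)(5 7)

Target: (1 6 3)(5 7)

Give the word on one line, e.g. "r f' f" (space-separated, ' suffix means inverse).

f' r r

  after f': (1 2 6 4 3)(5 7)
  after r: (1 4 2 3 7 5)
  after r: (1 6 3)(5 7)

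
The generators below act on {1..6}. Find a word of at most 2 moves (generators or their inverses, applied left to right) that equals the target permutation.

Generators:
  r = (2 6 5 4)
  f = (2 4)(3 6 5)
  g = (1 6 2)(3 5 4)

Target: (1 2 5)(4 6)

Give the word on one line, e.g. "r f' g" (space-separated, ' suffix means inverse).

f' g'

  after f': (2 4)(3 5 6)
  after g': (1 2 5)(4 6)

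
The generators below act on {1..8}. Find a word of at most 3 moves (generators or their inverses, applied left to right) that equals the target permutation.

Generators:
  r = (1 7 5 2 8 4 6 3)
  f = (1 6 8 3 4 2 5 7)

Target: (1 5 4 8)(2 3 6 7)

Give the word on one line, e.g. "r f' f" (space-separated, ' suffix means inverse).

f' f'

  after f': (1 7 5 2 4 3 8 6)
  after f': (1 5 4 8)(2 3 6 7)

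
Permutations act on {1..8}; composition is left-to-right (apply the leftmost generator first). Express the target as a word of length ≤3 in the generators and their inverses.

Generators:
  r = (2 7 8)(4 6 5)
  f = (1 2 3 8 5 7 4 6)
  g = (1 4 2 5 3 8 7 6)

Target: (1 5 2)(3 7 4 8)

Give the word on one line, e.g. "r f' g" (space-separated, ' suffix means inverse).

  after f': (1 6 4 7 5 8 3 2)
  after r: (1 5 2)(3 7 4 8)

f' r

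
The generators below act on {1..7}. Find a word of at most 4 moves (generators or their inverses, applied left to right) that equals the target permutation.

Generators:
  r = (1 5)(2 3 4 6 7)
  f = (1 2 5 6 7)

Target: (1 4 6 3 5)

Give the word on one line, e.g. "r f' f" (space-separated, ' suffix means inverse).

f r r f'

  after f: (1 2 5 6 7)
  after r: (1 3 4 6 2)(5 7)
  after r: (1 4 7)(2 5)(3 6)
  after f': (1 4 6 3 5)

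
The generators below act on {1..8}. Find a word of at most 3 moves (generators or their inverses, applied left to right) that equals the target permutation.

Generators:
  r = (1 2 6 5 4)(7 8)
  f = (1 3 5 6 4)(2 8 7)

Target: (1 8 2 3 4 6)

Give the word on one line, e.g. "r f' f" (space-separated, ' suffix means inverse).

r f' f'

  after r: (1 2 6 5 4)(7 8)
  after f': (1 7 2 5 6 3)
  after f': (1 8 2 3 4 6)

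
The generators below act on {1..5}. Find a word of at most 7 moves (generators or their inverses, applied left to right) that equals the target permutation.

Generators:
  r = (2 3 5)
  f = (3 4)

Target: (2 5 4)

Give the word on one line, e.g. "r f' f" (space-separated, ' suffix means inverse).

r f r f r

  after r: (2 3 5)
  after f: (2 4 3 5)
  after r: (2 4 5 3)
  after f: (2 3)(4 5)
  after r: (2 5 4)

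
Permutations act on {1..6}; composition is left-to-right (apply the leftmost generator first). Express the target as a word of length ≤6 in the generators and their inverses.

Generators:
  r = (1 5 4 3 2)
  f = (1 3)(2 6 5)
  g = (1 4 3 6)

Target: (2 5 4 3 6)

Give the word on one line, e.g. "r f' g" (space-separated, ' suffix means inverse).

  after f: (1 3)(2 6 5)
  after g: (1 6 5 2)(3 4)
  after r': (1 6)(3 5)
  after g': (1 3 5 4)
  after f': (2 5 4 3 6)

f g r' g' f'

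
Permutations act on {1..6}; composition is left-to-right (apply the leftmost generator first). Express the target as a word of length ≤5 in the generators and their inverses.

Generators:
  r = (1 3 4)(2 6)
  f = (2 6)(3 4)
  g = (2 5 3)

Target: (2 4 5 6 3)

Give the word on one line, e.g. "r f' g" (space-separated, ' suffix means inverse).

  after g': (2 3 5)
  after f: (2 4 3 5 6)
  after g': (2 4 5 6 3)

g' f g'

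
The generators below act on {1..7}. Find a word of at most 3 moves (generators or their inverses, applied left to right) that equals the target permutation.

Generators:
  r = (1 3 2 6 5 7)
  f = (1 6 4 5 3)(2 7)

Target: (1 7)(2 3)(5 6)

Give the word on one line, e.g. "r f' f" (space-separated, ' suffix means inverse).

  after f': (1 3 5 4 6)(2 7)
  after r: (1 2)(3 7 6)(4 5)
  after f': (1 7)(2 3)(5 6)

f' r f'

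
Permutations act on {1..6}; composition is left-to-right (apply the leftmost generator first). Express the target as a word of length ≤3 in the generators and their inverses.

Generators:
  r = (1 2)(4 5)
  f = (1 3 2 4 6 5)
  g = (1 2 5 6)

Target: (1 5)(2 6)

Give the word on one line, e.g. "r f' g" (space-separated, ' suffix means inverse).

g' g'

  after g': (1 6 5 2)
  after g': (1 5)(2 6)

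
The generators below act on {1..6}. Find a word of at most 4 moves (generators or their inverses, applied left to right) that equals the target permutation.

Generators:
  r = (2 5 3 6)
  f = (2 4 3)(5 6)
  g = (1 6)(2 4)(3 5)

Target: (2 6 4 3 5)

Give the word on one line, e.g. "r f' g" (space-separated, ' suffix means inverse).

r f

  after r: (2 5 3 6)
  after f: (2 6 4 3 5)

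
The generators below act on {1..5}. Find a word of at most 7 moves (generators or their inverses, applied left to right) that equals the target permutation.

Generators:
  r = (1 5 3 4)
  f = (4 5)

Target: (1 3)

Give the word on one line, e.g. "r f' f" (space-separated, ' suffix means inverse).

  after r: (1 5 3 4)
  after f': (1 4)(3 5)
  after r': (1 3)
  after f': (1 3)(4 5)
  after f': (1 3)

r f' r' f' f'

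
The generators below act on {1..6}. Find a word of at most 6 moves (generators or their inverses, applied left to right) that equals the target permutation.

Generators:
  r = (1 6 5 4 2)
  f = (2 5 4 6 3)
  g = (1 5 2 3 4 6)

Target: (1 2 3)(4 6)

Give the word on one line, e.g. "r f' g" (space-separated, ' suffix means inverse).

  after f': (2 3 6 4 5)
  after f': (2 6 5 3 4)
  after r: (1 6 4)(2 5 3)
  after f: (1 3 5 2 4)
  after g': (1 2 3)(4 6)

f' f' r f g'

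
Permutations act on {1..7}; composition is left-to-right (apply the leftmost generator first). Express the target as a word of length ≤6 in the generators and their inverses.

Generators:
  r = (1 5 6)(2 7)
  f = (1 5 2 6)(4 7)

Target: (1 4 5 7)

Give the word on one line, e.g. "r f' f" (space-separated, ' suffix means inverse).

  after r': (1 6 5)(2 7)
  after f': (1 2 4 7 5 6)
  after r': (1 7)(2 4)
  after f: (1 4 6)(2 7 5)
  after r': (1 4 5 7)

r' f' r' f r'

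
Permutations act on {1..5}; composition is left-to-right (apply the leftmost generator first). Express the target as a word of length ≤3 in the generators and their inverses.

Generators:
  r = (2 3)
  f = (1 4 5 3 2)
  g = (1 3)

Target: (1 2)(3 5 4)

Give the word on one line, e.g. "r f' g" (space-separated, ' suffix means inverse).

f' g'

  after f': (1 2 3 5 4)
  after g': (1 2)(3 5 4)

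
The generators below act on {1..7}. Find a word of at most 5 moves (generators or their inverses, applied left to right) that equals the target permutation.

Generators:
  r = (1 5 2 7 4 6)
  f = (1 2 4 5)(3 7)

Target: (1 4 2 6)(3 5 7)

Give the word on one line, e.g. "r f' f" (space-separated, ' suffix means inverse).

  after f': (1 5 4 2)(3 7)
  after r': (2 6 4 5 7 3)
  after f: (1 2 6 5 3 4)
  after f: (1 4 2 6)(3 5 7)

f' r' f f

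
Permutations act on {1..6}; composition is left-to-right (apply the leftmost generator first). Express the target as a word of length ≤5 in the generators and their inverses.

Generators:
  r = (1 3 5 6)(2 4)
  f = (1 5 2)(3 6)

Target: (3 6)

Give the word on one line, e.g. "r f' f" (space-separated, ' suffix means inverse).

f f f

  after f: (1 5 2)(3 6)
  after f: (1 2 5)
  after f: (3 6)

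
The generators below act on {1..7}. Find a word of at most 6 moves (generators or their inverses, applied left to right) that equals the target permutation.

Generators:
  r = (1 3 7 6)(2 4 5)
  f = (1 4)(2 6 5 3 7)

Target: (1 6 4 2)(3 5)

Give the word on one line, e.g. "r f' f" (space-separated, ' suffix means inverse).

  after r: (1 3 7 6)(2 4 5)
  after f: (1 7 5 6 4 3 2)
  after f: (1 2 4 7 3 6)
  after f: (1 6 4 2)(3 5)

r f f f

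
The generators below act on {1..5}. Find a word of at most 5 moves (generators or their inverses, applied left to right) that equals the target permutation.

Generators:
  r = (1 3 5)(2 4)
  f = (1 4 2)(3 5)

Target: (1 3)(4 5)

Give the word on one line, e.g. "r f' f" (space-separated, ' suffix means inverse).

r' r' f' r'

  after r': (1 5 3)(2 4)
  after r': (1 3 5)
  after f': (1 5 2 4)
  after r': (1 3)(4 5)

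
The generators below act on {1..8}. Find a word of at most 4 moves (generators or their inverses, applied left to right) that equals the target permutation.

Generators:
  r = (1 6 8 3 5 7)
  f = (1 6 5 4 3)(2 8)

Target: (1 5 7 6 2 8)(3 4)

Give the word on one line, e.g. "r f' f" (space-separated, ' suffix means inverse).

  after r: (1 6 8 3 5 7)
  after f: (1 5 7 6 2 8)(3 4)

r f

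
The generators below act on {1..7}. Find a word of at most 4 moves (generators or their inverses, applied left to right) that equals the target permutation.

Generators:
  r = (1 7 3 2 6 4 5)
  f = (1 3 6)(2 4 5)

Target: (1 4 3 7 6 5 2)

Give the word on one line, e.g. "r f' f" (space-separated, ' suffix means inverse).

r' f'

  after r': (1 5 4 6 2 3 7)
  after f': (1 4 3 7 6 5 2)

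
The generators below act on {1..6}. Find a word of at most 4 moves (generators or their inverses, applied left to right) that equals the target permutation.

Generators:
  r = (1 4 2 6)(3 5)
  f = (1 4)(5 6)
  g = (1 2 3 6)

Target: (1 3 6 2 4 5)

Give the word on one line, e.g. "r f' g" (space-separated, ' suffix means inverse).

  after r: (1 4 2 6)(3 5)
  after r: (1 2)(4 6)
  after f: (1 2 4 5 6)
  after g: (1 3 6 2 4 5)

r r f g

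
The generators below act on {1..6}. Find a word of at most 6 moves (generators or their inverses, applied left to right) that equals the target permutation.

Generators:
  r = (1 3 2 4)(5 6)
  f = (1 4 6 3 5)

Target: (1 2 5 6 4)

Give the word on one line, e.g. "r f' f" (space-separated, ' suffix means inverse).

r f' r f' r

  after r: (1 3 2 4)(5 6)
  after f': (1 6 3 2)(4 5)
  after r: (1 5)(2 3 4 6)
  after f': (1 3)(2 6)
  after r: (1 2 5 6 4)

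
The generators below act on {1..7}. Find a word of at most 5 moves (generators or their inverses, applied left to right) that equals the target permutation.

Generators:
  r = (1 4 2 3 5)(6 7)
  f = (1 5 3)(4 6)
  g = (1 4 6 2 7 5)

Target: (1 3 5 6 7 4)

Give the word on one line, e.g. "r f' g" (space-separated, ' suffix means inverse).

g r' f' g g

  after g: (1 4 6 2 7 5)
  after r': (2 6 4 7 3)
  after f': (1 3 2 4 7 5)
  after g: (1 3 7)(2 6)(4 5)
  after g: (1 3 5 6 7 4)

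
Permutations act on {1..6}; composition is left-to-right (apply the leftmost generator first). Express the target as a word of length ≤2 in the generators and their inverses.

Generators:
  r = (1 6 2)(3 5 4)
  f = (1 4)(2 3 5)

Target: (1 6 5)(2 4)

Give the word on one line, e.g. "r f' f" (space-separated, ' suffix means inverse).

  after r: (1 6 2)(3 5 4)
  after f': (1 6 5)(2 4)

r f'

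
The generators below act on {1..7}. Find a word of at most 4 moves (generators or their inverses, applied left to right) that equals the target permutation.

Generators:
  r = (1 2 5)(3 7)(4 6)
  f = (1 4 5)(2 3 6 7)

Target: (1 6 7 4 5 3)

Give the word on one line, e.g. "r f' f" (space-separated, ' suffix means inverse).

r r f' r'

  after r: (1 2 5)(3 7)(4 6)
  after r: (1 5 2)
  after f': (1 4)(2 5 7 6 3)
  after r': (1 6 7 4 5 3)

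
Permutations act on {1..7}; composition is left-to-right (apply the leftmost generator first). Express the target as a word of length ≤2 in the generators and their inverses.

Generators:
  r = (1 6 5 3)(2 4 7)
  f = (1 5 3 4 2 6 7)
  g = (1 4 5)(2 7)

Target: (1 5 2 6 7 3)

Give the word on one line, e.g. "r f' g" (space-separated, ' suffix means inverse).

r' f'

  after r': (1 3 5 6)(2 7 4)
  after f': (1 5 2 6 7 3)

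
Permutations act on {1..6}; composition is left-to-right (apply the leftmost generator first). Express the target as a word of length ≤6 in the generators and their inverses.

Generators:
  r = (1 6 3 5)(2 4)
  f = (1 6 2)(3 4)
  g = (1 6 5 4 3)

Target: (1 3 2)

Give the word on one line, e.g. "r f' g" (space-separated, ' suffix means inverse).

f g' g' f g

  after f: (1 6 2)(3 4)
  after g': (2 3 5 6)
  after g': (1 3 6 2 4 5)
  after f: (1 4 5 6)(2 3)
  after g: (1 3 2)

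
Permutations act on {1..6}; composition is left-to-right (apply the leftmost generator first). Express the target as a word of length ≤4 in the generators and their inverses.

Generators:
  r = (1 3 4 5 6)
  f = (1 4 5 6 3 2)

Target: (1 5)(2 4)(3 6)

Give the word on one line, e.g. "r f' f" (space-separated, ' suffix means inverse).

  after f: (1 4 5 6 3 2)
  after r': (1 3 2 6)
  after f': (1 6 2 5 4)
  after f': (1 5)(2 4)(3 6)

f r' f' f'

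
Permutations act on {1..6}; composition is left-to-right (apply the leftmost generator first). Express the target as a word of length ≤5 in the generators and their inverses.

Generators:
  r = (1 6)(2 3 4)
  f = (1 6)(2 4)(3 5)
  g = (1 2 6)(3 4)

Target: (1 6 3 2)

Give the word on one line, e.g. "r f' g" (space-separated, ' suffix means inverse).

g' r' r'

  after g': (1 6 2)(3 4)
  after r': (2 6 4)
  after r': (1 6 3 2)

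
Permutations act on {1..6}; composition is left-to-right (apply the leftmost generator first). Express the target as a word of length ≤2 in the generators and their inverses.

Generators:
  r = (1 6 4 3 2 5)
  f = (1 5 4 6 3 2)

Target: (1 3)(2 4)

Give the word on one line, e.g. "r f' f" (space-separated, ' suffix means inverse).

  after r: (1 6 4 3 2 5)
  after f: (1 3)(2 4)

r f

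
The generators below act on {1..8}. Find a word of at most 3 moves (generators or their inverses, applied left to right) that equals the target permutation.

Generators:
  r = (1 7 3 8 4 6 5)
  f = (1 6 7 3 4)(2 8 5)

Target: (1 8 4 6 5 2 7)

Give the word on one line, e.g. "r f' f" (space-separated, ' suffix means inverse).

f r' r'

  after f: (1 6 7 3 4)(2 8 5)
  after r': (1 4 5 2 3 8 6)
  after r': (1 8 4 6 5 2 7)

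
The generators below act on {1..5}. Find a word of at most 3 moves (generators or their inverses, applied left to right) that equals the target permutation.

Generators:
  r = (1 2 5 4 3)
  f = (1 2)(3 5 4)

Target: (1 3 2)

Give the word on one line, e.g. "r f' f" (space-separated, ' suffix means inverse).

  after f': (1 2)(3 4 5)
  after f': (3 5 4)
  after r': (1 3 2)

f' f' r'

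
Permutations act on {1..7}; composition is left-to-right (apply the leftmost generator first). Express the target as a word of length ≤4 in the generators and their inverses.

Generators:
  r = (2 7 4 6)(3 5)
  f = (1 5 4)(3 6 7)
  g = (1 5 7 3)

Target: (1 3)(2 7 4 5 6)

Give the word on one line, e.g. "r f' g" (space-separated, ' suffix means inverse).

  after r': (2 6 4 7)(3 5)
  after g': (1 3)(2 6 4 5 7)
  after r': (1 5 2 4 3)(6 7)
  after r': (1 3)(2 7 4 5 6)

r' g' r' r'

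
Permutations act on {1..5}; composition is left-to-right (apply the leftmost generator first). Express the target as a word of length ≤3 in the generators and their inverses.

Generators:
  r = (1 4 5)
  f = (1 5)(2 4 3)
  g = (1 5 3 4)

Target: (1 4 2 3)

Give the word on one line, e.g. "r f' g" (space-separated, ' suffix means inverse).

f' r'

  after f': (1 5)(2 3 4)
  after r': (1 4 2 3)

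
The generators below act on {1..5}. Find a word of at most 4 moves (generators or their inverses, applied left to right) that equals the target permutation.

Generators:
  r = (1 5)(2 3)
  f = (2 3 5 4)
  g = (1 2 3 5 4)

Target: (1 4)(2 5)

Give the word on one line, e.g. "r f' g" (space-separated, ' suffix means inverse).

g' r'

  after g': (1 4 5 3 2)
  after r': (1 4)(2 5)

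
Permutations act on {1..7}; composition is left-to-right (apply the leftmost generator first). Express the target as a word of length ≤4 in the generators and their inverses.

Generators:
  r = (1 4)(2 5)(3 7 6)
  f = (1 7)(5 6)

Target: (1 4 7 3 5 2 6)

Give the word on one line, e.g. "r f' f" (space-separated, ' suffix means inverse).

  after r': (1 4)(2 5)(3 6 7)
  after f': (1 4 7 3 5 2 6)

r' f'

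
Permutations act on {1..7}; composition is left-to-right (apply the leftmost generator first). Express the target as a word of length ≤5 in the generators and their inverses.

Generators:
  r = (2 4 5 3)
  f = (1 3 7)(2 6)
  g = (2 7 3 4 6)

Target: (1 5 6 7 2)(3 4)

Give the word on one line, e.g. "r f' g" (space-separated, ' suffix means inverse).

r' f' g r'

  after r': (2 3 5 4)
  after f': (1 7 3 5 4 6 2)
  after g: (1 3 5 6 7 4 2)
  after r': (1 5 6 7 2)(3 4)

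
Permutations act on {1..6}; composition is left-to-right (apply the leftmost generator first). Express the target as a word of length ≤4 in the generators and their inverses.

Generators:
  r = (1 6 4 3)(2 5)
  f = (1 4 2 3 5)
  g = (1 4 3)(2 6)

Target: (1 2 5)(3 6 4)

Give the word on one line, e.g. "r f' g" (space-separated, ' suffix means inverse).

  after g: (1 4 3)(2 6)
  after r': (1 6 5 2)
  after f': (1 6 3 2 5 4)
  after g': (1 2 5)(3 6 4)

g r' f' g'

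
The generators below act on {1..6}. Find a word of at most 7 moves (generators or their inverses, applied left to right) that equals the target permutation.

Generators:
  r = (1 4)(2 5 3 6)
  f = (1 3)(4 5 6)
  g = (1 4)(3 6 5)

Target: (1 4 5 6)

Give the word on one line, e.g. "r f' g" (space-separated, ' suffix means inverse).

g f' g f f

  after g: (1 4)(3 6 5)
  after f': (1 6 4 3 5)
  after g: (1 5 4 6)
  after f: (1 6 3)
  after f: (1 4 5 6)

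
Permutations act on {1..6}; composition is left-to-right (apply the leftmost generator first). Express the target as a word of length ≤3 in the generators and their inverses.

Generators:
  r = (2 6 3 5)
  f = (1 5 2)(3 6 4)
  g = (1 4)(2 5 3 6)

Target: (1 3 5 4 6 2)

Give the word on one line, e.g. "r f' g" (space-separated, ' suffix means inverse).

g f' r

  after g: (1 4)(2 5 3 6)
  after f': (1 6 5 4 2)
  after r: (1 3 5 4 6 2)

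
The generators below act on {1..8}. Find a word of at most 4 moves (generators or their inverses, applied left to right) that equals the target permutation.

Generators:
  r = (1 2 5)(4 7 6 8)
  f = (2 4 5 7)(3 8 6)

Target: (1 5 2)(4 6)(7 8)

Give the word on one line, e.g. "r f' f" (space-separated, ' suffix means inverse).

  after r: (1 2 5)(4 7 6 8)
  after r: (1 5 2)(4 6)(7 8)

r r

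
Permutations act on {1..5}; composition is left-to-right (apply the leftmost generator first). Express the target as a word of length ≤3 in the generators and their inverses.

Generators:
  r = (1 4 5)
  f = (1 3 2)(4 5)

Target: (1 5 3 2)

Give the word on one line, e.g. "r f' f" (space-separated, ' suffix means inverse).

  after r: (1 4 5)
  after f: (1 5 3 2)

r f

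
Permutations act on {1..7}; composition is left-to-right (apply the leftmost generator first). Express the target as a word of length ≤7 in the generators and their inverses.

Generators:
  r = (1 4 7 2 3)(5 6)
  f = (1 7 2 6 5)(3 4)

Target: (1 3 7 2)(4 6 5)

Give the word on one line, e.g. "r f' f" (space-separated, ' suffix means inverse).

f' r' f f r'

  after f': (1 5 6 2 7)(3 4)
  after r': (1 6 7 3)(2 4)
  after f: (1 5)(2 3 7 4 6)
  after f: (2 4 5 7 3)
  after r': (1 3 7 2)(4 6 5)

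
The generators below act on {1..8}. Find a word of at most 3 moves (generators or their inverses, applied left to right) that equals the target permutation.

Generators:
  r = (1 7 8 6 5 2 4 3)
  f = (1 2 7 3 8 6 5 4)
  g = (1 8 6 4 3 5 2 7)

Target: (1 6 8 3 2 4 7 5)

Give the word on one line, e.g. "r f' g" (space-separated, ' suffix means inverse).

  after f: (1 2 7 3 8 6 5 4)
  after r': (1 5 2)(3 7 4)
  after f': (1 6 8 3 2 4 7 5)

f r' f'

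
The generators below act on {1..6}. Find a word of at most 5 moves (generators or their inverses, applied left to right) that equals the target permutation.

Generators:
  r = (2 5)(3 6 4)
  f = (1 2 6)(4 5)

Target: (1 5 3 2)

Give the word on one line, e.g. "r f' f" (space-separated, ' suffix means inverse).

r f r' f' f'

  after r: (2 5)(3 6 4)
  after f: (1 2 4 3)(5 6)
  after r': (1 5 3)(2 6)
  after f': (1 4 5 3 6)
  after f': (1 5 3 2)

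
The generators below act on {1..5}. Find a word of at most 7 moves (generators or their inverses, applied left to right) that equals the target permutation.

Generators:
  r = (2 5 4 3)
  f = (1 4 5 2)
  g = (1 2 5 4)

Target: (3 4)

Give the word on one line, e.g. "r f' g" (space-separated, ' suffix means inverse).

f' g r g r

  after f': (1 2 5 4)
  after g: (1 5)(2 4)
  after r: (1 4 5)(2 3)
  after g: (2 3 5)
  after r: (3 4)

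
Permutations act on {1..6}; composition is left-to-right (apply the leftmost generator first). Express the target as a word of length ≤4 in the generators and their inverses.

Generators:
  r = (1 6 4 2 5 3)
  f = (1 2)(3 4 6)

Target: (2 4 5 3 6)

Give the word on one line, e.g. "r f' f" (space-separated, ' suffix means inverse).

  after r: (1 6 4 2 5 3)
  after f': (1 4)(2 5 6 3)
  after r': (1 6 5)(3 4)
  after r': (2 4 5 3 6)

r f' r' r'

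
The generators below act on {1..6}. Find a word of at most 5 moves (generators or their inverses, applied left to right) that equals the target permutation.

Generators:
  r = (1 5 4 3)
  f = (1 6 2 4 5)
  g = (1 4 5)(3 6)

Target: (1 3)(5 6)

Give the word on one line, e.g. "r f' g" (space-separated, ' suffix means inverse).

r' g r g'

  after r': (1 3 4 5)
  after g: (1 6 3 5 4)
  after r: (1 6)(3 4 5)
  after g': (1 3)(5 6)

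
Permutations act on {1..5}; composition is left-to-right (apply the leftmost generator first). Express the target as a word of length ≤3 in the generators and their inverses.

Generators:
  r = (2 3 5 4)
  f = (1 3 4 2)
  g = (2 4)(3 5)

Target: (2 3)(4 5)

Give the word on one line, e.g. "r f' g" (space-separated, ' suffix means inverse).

  after g': (2 4)(3 5)
  after r': (2 5)
  after r': (2 3)(4 5)

g' r' r'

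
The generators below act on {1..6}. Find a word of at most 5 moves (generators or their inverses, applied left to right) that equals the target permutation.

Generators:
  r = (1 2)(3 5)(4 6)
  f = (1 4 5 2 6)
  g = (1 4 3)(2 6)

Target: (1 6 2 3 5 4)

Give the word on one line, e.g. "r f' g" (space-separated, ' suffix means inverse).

g r f' g'

  after g: (1 4 3)(2 6)
  after r: (1 6)(2 4 5 3)
  after f': (1 2)(3 5)
  after g': (1 6 2 3 5 4)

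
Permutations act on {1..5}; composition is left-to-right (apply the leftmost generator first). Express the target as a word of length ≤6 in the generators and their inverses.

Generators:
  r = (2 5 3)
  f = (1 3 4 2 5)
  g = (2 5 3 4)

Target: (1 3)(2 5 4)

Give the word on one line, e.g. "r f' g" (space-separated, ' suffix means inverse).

r f g f'

  after r: (2 5 3)
  after f: (1 3 5 4 2)
  after g: (1 4 5 2)
  after f': (1 3)(2 5 4)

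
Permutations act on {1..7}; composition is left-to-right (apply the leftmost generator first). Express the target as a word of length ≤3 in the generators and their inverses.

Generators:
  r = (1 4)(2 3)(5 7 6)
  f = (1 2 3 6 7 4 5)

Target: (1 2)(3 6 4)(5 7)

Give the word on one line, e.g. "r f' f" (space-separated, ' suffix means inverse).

f r' f'

  after f: (1 2 3 6 7 4 5)
  after r': (1 3 7)(4 6 5)
  after f': (1 2)(3 6 4)(5 7)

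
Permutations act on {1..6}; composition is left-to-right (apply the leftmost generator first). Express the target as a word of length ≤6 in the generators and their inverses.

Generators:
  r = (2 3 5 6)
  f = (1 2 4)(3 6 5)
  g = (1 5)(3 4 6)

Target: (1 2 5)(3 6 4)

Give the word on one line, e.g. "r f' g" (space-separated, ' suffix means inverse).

r f f r' f'

  after r: (2 3 5 6)
  after f: (1 2 6 4)
  after f: (1 4 2 5 3 6)
  after r': (1 4 6)(2 3 5)
  after f': (1 2 5)(3 6 4)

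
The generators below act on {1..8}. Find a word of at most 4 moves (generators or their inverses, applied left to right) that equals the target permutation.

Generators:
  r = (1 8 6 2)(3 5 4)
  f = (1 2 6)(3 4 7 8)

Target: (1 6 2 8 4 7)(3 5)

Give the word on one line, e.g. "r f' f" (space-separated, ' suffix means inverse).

  after f: (1 2 6)(3 4 7 8)
  after r': (1 6 2 8 4 7)(3 5)

f r'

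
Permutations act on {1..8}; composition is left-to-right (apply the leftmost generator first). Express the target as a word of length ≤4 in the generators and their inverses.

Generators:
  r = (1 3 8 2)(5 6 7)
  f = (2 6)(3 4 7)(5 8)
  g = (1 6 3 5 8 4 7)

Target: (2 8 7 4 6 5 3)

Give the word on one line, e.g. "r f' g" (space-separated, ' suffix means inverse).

r g' f r

  after r: (1 3 8 2)(5 6 7)
  after g': (1 6 4 8 2 7 3 5)
  after f: (1 2 3 8 6 7 4 5)
  after r: (2 8 7 4 6 5 3)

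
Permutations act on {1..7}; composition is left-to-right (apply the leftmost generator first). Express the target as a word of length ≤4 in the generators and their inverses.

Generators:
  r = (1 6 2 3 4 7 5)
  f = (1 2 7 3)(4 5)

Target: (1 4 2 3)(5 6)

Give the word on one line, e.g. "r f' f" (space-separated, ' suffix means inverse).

f r f' r'

  after f: (1 2 7 3)(4 5)
  after r: (1 3 6 2 5 7 4)
  after f': (1 7 5 2 4 3 6)
  after r': (1 4 2 3)(5 6)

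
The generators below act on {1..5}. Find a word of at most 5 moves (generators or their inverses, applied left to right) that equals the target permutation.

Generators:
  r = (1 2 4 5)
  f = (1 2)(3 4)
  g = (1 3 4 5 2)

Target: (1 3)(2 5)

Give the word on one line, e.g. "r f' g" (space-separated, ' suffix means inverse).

  after r': (1 5 4 2)
  after g': (1 4 5 3)
  after f': (1 3 2)(4 5)
  after r': (1 3)(2 5)

r' g' f' r'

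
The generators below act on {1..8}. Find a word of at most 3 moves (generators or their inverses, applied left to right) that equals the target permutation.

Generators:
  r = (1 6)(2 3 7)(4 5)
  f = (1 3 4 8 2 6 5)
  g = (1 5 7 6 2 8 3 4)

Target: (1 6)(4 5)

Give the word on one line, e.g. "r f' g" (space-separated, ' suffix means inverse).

r r r

  after r: (1 6)(2 3 7)(4 5)
  after r: (2 7 3)
  after r: (1 6)(4 5)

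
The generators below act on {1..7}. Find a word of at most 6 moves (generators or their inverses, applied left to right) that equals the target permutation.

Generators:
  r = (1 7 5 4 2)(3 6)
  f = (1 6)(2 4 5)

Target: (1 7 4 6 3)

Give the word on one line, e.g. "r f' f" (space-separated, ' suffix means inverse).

  after f: (1 6)(2 4 5)
  after f: (2 5 4)
  after r: (1 7 5 2 4)(3 6)
  after f': (1 7 4 6 3)

f f r f'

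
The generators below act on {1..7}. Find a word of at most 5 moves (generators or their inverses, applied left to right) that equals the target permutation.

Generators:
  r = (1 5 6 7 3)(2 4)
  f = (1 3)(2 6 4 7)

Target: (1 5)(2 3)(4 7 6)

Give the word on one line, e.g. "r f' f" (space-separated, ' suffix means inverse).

f f r' f' r

  after f: (1 3)(2 6 4 7)
  after f: (2 4)(6 7)
  after r': (1 3 7 5)
  after f': (2 7 5 3 4 6)
  after r: (1 5)(2 3)(4 7 6)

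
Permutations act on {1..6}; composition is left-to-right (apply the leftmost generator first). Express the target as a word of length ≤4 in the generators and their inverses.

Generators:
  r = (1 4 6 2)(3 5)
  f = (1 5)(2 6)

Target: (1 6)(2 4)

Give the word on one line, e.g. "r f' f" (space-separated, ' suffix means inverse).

r' r'

  after r': (1 2 6 4)(3 5)
  after r': (1 6)(2 4)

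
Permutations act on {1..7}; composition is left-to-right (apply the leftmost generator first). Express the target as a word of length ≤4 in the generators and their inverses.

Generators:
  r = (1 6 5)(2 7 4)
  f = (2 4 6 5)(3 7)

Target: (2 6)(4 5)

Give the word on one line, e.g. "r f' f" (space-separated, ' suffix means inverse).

  after f: (2 4 6 5)(3 7)
  after f: (2 6)(4 5)

f f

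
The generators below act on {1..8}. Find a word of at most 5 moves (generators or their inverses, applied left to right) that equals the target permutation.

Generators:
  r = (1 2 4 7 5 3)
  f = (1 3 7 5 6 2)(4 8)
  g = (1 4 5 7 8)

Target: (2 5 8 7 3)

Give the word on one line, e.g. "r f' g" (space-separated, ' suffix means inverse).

  after r: (1 2 4 7 5 3)
  after r: (1 4 5)(2 7 3)
  after g': (2 5 8 7 3)

r r g'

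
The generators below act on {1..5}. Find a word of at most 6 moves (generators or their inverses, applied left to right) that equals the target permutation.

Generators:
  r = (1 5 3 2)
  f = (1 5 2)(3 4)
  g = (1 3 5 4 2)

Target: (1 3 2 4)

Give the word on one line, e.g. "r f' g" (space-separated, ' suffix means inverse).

  after r: (1 5 3 2)
  after g': (1 3 4 5)
  after r: (1 2)(3 4)
  after r: (2 5 3 4)
  after g: (1 3 2 4)

r g' r r g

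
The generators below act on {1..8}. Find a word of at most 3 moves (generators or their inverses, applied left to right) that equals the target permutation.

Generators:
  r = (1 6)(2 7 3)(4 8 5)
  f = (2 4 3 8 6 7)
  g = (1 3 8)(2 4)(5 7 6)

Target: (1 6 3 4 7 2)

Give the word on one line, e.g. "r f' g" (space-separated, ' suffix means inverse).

  after r': (1 6)(2 3 7)(4 5 8)
  after f: (1 7 4 5 6)(2 8 3)
  after g: (1 6 3 4 7 2)

r' f g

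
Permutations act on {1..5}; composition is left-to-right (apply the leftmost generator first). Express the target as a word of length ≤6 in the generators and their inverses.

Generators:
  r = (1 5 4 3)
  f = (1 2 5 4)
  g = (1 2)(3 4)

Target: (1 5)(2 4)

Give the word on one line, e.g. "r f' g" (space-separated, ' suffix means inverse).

f f g r f'

  after f: (1 2 5 4)
  after f: (1 5)(2 4)
  after g: (1 5 2 3 4)
  after r: (1 4 5 2)
  after f': (1 5)(2 4)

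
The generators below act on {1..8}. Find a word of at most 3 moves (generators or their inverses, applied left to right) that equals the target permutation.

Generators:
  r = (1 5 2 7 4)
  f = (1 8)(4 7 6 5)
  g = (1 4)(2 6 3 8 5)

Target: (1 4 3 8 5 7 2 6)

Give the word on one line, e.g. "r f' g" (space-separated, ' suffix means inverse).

  after f: (1 8)(4 7 6 5)
  after f: (4 6)(5 7)
  after g: (1 4 3 8 5 7 2 6)

f f g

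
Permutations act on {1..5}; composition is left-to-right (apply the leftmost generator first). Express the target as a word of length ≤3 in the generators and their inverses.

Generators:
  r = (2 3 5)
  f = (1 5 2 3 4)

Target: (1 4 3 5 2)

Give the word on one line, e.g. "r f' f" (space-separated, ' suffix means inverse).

r' f'

  after r': (2 5 3)
  after f': (1 4 3 5 2)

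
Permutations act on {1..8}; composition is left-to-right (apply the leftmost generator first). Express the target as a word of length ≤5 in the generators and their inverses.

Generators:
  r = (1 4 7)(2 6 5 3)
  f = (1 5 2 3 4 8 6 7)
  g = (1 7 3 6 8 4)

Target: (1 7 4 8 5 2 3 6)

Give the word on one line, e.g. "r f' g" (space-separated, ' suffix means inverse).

  after g: (1 7 3 6 8 4)
  after f: (2 3 7 4 5)
  after g': (1 4 5 2 7 8 6 3)
  after r': (2 4 6 5 3 7 8)
  after f': (1 7 4 8 5 2 3 6)

g f g' r' f'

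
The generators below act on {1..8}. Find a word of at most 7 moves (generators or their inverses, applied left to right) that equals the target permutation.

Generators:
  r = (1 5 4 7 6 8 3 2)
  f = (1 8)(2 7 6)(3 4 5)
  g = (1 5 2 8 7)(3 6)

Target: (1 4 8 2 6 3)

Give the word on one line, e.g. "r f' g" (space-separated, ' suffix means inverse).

r' g f' g' r'

  after r': (1 2 3 8 6 7 4 5)
  after g: (1 8 3 7 4 2 6)
  after f': (2 7 3)(4 6 8 5)
  after g': (1 7 6 2 8)(3 5 4)
  after r': (1 4 8 2 6 3)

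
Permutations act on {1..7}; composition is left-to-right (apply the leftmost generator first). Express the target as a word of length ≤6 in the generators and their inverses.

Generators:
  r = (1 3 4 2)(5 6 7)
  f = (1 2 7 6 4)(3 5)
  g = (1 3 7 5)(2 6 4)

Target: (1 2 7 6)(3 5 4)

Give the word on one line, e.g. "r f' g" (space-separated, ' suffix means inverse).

  after r: (1 3 4 2)(5 6 7)
  after g: (1 7)(2 3)(4 6 5)
  after r: (1 5 2 4 7 3)
  after g: (4 5 6)
  after f: (1 2 7 6)(3 5 4)

r g r g f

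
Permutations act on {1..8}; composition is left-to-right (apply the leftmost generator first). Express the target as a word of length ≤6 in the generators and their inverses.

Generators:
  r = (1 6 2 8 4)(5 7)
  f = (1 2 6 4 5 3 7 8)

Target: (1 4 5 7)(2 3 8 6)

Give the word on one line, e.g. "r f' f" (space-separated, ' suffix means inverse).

r f' f' r'

  after r: (1 6 2 8 4)(5 7)
  after f': (1 2 7 4 8 6)(3 5)
  after f': (2 3 4 7 6 8)
  after r': (1 4 5 7)(2 3 8 6)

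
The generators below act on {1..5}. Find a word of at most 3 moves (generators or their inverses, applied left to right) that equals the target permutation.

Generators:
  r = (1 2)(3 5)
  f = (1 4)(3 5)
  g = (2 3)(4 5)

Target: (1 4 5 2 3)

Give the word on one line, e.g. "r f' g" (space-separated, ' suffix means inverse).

  after g': (2 3)(4 5)
  after f: (1 4 3 2 5)
  after r: (1 4 5 2 3)

g' f r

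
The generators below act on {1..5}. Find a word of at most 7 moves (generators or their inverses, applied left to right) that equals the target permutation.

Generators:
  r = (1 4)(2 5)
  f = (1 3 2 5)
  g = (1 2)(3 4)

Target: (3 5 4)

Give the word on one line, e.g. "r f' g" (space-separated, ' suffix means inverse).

f r r f g'

  after f: (1 3 2 5)
  after r: (1 3 5 4)
  after r: (1 3 2 5)
  after f: (1 2)(3 5)
  after g': (3 5 4)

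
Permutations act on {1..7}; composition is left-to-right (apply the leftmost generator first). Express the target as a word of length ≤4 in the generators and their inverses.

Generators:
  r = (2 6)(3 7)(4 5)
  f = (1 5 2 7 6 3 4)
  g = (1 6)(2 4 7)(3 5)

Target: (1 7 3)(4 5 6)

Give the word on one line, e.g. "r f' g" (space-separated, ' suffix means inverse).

g' f'

  after g': (1 6)(2 7 4)(3 5)
  after f': (1 7 3)(4 5 6)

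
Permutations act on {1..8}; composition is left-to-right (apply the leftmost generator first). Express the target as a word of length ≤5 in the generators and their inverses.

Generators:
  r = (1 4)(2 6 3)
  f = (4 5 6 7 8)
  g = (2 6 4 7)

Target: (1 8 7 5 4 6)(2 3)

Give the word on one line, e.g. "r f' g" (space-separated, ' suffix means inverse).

g r f'

  after g: (2 6 4 7)
  after r: (1 4 7 6)(2 3)
  after f': (1 8 7 5 4 6)(2 3)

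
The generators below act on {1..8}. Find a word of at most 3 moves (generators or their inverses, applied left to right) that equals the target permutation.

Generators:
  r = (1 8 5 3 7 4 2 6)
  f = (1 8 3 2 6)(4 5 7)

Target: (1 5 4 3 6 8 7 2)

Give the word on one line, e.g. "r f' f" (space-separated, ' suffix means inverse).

  after f: (1 8 3 2 6)(4 5 7)
  after r: (1 5 4 3 6 8 7 2)

f r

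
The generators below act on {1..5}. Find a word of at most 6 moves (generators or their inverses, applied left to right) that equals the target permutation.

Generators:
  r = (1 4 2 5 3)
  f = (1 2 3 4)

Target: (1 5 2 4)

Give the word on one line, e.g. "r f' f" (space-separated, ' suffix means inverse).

  after r: (1 4 2 5 3)
  after f': (1 3 4)(2 5)
  after r': (1 5 4 3)
  after f': (1 5 3 4 2)
  after f': (1 5 2 4)

r f' r' f' f'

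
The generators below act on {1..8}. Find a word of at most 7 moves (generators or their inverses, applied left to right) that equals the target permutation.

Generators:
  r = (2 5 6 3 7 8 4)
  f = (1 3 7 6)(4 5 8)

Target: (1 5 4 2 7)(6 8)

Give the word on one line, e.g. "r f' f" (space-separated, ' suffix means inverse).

  after r': (2 4 8 7 3 6 5)
  after r': (2 8 3 5 4 7 6)
  after f: (1 3 8 7)(2 4 6)
  after r': (1 6 4 5 2 8 3 7)
  after r': (1 5 4 2 7)(6 8)

r' r' f r' r'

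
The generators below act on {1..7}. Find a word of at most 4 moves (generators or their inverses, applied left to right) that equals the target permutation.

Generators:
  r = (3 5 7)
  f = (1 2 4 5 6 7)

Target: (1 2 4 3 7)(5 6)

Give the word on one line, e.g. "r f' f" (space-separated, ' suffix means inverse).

f r r

  after f: (1 2 4 5 6 7)
  after r: (1 2 4 7)(3 5 6)
  after r: (1 2 4 3 7)(5 6)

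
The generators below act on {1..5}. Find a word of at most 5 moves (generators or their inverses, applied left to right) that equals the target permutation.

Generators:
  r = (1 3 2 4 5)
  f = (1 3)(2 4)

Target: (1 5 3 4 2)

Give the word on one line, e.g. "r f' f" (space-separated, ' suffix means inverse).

r r f r

  after r: (1 3 2 4 5)
  after r: (1 2 5 3 4)
  after f: (1 4 3 2 5)
  after r: (1 5 3 4 2)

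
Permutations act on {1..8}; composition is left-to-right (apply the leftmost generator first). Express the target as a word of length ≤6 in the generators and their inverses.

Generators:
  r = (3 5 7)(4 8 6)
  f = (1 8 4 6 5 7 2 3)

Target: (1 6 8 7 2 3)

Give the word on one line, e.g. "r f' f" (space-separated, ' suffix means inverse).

  after f': (1 3 2 7 5 6 4 8)
  after r: (1 5 4 6 8)(2 3)
  after f': (1 6)(3 7 5 8)
  after r: (1 4 8 5 6)
  after f: (1 6 8 7 2 3)

f' r f' r f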